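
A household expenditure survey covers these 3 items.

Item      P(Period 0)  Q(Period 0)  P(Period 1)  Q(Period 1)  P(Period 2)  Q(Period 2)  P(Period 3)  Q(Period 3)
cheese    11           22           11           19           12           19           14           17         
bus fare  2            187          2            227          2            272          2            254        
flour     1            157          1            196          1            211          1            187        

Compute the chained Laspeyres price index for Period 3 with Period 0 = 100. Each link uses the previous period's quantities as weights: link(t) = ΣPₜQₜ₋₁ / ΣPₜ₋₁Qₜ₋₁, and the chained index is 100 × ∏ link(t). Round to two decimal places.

106.16

Link Period 0→Period 1:
ΣP(Period 1)Q(Period 0) = 11×22 + 2×187 + 1×157 = 242 + 374 + 157 = 773
ΣP(Period 0)Q(Period 0) = 11×22 + 2×187 + 1×157 = 242 + 374 + 157 = 773
link = 773/773 = 1.000000
Link Period 1→Period 2:
ΣP(Period 2)Q(Period 1) = 12×19 + 2×227 + 1×196 = 228 + 454 + 196 = 878
ΣP(Period 1)Q(Period 1) = 11×19 + 2×227 + 1×196 = 209 + 454 + 196 = 859
link = 878/859 = 1.022119
Link Period 2→Period 3:
ΣP(Period 3)Q(Period 2) = 14×19 + 2×272 + 1×211 = 266 + 544 + 211 = 1021
ΣP(Period 2)Q(Period 2) = 12×19 + 2×272 + 1×211 = 228 + 544 + 211 = 983
link = 1021/983 = 1.038657
Chained index = 100 × 1.000000 × 1.022119 × 1.038657 = 106.1631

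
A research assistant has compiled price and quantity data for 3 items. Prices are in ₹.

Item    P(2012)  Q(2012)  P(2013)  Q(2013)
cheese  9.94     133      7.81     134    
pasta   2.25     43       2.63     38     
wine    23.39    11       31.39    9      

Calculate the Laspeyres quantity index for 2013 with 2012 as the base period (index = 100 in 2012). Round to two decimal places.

97.13

Laspeyres quantity index uses base-period prices as weights.
ΣP(2012)·Q(2013) = 9.94×134 + 2.25×38 + 23.39×9 = 1331.96 + 85.5 + 210.51 = 1627.97
ΣP(2012)·Q(2012) = 9.94×133 + 2.25×43 + 23.39×11 = 1322.02 + 96.75 + 257.29 = 1676.06
Index = 1627.97 / 1676.06 × 100 = 97.1308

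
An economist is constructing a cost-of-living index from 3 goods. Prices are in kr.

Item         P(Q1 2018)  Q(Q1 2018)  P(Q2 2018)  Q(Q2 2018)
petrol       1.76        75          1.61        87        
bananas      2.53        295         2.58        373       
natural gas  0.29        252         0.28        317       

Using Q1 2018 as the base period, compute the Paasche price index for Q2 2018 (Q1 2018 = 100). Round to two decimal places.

Paasche price index uses current-period quantities as weights.
ΣP(Q2 2018)·Q(Q2 2018) = 1.61×87 + 2.58×373 + 0.28×317 = 140.07 + 962.34 + 88.76 = 1191.17
ΣP(Q1 2018)·Q(Q2 2018) = 1.76×87 + 2.53×373 + 0.29×317 = 153.12 + 943.69 + 91.93 = 1188.74
Index = 1191.17 / 1188.74 × 100 = 100.2044

100.20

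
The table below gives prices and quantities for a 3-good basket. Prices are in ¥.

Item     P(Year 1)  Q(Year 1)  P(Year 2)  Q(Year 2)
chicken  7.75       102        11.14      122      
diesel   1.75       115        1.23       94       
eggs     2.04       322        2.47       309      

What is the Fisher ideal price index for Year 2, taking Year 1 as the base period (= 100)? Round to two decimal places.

127.16

Laspeyres component (base-period weights):
ΣP(Year 2)Q(Year 1) = 11.14×102 + 1.23×115 + 2.47×322 = 1136.28 + 141.45 + 795.34 = 2073.07
ΣP(Year 1)Q(Year 1) = 7.75×102 + 1.75×115 + 2.04×322 = 790.5 + 201.25 + 656.88 = 1648.63
L = 2073.07 / 1648.63 × 100 = 125.7450
Paasche component (current-period weights):
ΣP(Year 2)Q(Year 2) = 11.14×122 + 1.23×94 + 2.47×309 = 1359.08 + 115.62 + 763.23 = 2237.93
ΣP(Year 1)Q(Year 2) = 7.75×122 + 1.75×94 + 2.04×309 = 945.5 + 164.5 + 630.36 = 1740.36
P = 2237.93 / 1740.36 × 100 = 128.5901
Fisher = √(L × P) = √(125.7450 × 128.5901) = 127.1596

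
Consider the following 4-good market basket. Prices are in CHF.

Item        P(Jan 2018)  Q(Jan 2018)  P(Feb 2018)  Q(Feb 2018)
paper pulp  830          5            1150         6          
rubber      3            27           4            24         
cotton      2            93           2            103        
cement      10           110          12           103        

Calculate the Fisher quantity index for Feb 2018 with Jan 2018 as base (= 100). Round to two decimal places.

Laspeyres component (base-period weights):
ΣP(Jan 2018)Q(Feb 2018) = 830×6 + 3×24 + 2×103 + 10×103 = 4980 + 72 + 206 + 1030 = 6288
ΣP(Jan 2018)Q(Jan 2018) = 830×5 + 3×27 + 2×93 + 10×110 = 4150 + 81 + 186 + 1100 = 5517
L = 6288 / 5517 × 100 = 113.9750
Paasche component (current-period weights):
ΣP(Feb 2018)Q(Feb 2018) = 1150×6 + 4×24 + 2×103 + 12×103 = 6900 + 96 + 206 + 1236 = 8438
ΣP(Feb 2018)Q(Jan 2018) = 1150×5 + 4×27 + 2×93 + 12×110 = 5750 + 108 + 186 + 1320 = 7364
P = 8438 / 7364 × 100 = 114.5845
Fisher = √(L × P) = √(113.9750 × 114.5845) = 114.2793

114.28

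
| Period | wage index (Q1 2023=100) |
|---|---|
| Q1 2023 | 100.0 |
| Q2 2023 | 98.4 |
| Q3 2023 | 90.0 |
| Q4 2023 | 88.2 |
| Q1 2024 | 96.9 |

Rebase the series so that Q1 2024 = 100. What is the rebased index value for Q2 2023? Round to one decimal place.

Rebased(Q2 2023) = 98.4 / 96.9 × 100 = 101.5480

101.5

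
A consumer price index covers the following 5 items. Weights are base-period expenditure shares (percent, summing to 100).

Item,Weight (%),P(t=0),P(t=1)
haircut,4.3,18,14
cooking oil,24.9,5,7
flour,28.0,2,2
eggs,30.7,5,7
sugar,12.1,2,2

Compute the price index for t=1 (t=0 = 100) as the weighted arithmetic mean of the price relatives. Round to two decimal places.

haircut: 4.3 × (14/18) = 4.3 × 0.777778 = 3.3444
cooking oil: 24.9 × (7/5) = 24.9 × 1.400000 = 34.8600
flour: 28.0 × (2/2) = 28.0 × 1.000000 = 28.0000
eggs: 30.7 × (7/5) = 30.7 × 1.400000 = 42.9800
sugar: 12.1 × (2/2) = 12.1 × 1.000000 = 12.1000
Index = Σ wᵢ·(p₁ᵢ/p₀ᵢ) = 3.3444 + 34.8600 + 28.0000 + 42.9800 + 12.1000 = 121.2844

121.28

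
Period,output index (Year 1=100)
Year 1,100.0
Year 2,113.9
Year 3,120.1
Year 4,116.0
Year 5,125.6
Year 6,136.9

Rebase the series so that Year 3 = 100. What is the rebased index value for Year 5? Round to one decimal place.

104.6

Rebased(Year 5) = 125.6 / 120.1 × 100 = 104.5795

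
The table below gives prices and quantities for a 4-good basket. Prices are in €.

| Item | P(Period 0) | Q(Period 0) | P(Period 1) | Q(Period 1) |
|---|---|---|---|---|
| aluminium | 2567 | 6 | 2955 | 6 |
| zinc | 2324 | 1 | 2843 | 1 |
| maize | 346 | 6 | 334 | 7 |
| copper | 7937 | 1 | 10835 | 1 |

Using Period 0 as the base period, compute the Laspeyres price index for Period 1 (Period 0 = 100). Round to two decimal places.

120.45

Laspeyres price index uses base-period quantities as weights.
ΣP(Period 1)·Q(Period 0) = 2955×6 + 2843×1 + 334×6 + 10835×1 = 17730 + 2843 + 2004 + 10835 = 33412
ΣP(Period 0)·Q(Period 0) = 2567×6 + 2324×1 + 346×6 + 7937×1 = 15402 + 2324 + 2076 + 7937 = 27739
Index = 33412 / 27739 × 100 = 120.4514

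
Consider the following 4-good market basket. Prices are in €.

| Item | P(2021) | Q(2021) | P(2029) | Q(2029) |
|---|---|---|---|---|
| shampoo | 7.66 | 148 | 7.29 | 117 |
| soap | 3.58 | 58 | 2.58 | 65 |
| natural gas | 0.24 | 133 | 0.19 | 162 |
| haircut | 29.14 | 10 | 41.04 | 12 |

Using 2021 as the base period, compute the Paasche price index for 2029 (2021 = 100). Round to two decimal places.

Paasche price index uses current-period quantities as weights.
ΣP(2029)·Q(2029) = 7.29×117 + 2.58×65 + 0.19×162 + 41.04×12 = 852.93 + 167.7 + 30.78 + 492.48 = 1543.89
ΣP(2021)·Q(2029) = 7.66×117 + 3.58×65 + 0.24×162 + 29.14×12 = 896.22 + 232.7 + 38.88 + 349.68 = 1517.48
Index = 1543.89 / 1517.48 × 100 = 101.7404

101.74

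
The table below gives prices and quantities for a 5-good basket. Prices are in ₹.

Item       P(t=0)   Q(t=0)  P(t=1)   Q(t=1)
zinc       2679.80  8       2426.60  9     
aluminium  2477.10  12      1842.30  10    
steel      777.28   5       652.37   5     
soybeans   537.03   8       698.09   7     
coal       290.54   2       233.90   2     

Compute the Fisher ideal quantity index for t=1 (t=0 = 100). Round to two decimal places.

95.73

Laspeyres component (base-period weights):
ΣP(t=0)Q(t=1) = 2679.80×9 + 2477.10×10 + 777.28×5 + 537.03×7 + 290.54×2 = 24118.2 + 24771 + 3886.4 + 3759.21 + 581.08 = 57115.89
ΣP(t=0)Q(t=0) = 2679.80×8 + 2477.10×12 + 777.28×5 + 537.03×8 + 290.54×2 = 21438.4 + 29725.2 + 3886.4 + 4296.24 + 581.08 = 59927.32
L = 57115.89 / 59927.32 × 100 = 95.3086
Paasche component (current-period weights):
ΣP(t=1)Q(t=1) = 2426.60×9 + 1842.30×10 + 652.37×5 + 698.09×7 + 233.90×2 = 21839.4 + 18423 + 3261.85 + 4886.63 + 467.8 = 48878.68
ΣP(t=1)Q(t=0) = 2426.60×8 + 1842.30×12 + 652.37×5 + 698.09×8 + 233.90×2 = 19412.8 + 22107.6 + 3261.85 + 5584.72 + 467.8 = 50834.77
P = 48878.68 / 50834.77 × 100 = 96.1521
Fisher = √(L × P) = √(95.3086 × 96.1521) = 95.7294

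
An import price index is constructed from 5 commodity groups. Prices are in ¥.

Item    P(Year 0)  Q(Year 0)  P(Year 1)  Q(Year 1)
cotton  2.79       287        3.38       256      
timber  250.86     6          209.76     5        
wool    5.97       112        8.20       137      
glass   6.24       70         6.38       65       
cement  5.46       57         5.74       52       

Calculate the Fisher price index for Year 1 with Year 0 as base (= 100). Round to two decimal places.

Laspeyres component (base-period weights):
ΣP(Year 1)Q(Year 0) = 3.38×287 + 209.76×6 + 8.20×112 + 6.38×70 + 5.74×57 = 970.06 + 1258.56 + 918.4 + 446.6 + 327.18 = 3920.8
ΣP(Year 0)Q(Year 0) = 2.79×287 + 250.86×6 + 5.97×112 + 6.24×70 + 5.46×57 = 800.73 + 1505.16 + 668.64 + 436.8 + 311.22 = 3722.55
L = 3920.8 / 3722.55 × 100 = 105.3257
Paasche component (current-period weights):
ΣP(Year 1)Q(Year 1) = 3.38×256 + 209.76×5 + 8.20×137 + 6.38×65 + 5.74×52 = 865.28 + 1048.8 + 1123.4 + 414.7 + 298.48 = 3750.66
ΣP(Year 0)Q(Year 1) = 2.79×256 + 250.86×5 + 5.97×137 + 6.24×65 + 5.46×52 = 714.24 + 1254.3 + 817.89 + 405.6 + 283.92 = 3475.95
P = 3750.66 / 3475.95 × 100 = 107.9032
Fisher = √(L × P) = √(105.3257 × 107.9032) = 106.6066

106.61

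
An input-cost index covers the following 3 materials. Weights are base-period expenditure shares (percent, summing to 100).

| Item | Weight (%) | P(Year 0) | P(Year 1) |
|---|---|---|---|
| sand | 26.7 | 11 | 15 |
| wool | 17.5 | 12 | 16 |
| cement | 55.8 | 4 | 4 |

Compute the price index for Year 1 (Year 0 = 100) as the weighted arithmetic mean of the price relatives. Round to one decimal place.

115.5

sand: 26.7 × (15/11) = 26.7 × 1.363636 = 36.4091
wool: 17.5 × (16/12) = 17.5 × 1.333333 = 23.3333
cement: 55.8 × (4/4) = 55.8 × 1.000000 = 55.8000
Index = Σ wᵢ·(p₁ᵢ/p₀ᵢ) = 36.4091 + 23.3333 + 55.8000 = 115.5424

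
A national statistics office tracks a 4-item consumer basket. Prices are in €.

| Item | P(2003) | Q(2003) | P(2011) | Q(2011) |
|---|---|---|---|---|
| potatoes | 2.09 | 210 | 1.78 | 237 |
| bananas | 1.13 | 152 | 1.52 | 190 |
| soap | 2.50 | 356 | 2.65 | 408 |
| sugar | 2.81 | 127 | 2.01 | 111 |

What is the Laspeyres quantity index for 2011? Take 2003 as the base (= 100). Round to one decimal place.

109.9

Laspeyres quantity index uses base-period prices as weights.
ΣP(2003)·Q(2011) = 2.09×237 + 1.13×190 + 2.50×408 + 2.81×111 = 495.33 + 214.7 + 1020 + 311.91 = 2041.94
ΣP(2003)·Q(2003) = 2.09×210 + 1.13×152 + 2.50×356 + 2.81×127 = 438.9 + 171.76 + 890 + 356.87 = 1857.53
Index = 2041.94 / 1857.53 × 100 = 109.9277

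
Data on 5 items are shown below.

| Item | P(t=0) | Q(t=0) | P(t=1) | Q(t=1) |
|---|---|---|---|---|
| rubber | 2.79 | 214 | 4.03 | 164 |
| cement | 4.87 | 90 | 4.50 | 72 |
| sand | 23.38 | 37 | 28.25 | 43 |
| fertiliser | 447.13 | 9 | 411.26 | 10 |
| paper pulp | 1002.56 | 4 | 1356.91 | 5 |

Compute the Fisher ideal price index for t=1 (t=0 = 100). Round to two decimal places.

115.55

Laspeyres component (base-period weights):
ΣP(t=1)Q(t=0) = 4.03×214 + 4.50×90 + 28.25×37 + 411.26×9 + 1356.91×4 = 862.42 + 405 + 1045.25 + 3701.34 + 5427.64 = 11441.65
ΣP(t=0)Q(t=0) = 2.79×214 + 4.87×90 + 23.38×37 + 447.13×9 + 1002.56×4 = 597.06 + 438.3 + 865.06 + 4024.17 + 4010.24 = 9934.83
L = 11441.65 / 9934.83 × 100 = 115.1670
Paasche component (current-period weights):
ΣP(t=1)Q(t=1) = 4.03×164 + 4.50×72 + 28.25×43 + 411.26×10 + 1356.91×5 = 660.92 + 324 + 1214.75 + 4112.6 + 6784.55 = 13096.82
ΣP(t=0)Q(t=1) = 2.79×164 + 4.87×72 + 23.38×43 + 447.13×10 + 1002.56×5 = 457.56 + 350.64 + 1005.34 + 4471.3 + 5012.8 = 11297.64
P = 13096.82 / 11297.64 × 100 = 115.9253
Fisher = √(L × P) = √(115.1670 × 115.9253) = 115.5455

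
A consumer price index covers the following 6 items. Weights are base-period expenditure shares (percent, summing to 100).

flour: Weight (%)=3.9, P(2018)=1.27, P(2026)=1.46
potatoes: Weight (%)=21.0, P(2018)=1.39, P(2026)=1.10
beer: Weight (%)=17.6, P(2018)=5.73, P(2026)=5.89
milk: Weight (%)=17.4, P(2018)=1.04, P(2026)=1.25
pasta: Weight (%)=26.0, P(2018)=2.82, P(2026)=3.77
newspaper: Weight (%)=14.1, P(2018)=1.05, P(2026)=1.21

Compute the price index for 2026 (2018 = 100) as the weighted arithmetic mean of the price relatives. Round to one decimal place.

flour: 3.9 × (1.46/1.27) = 3.9 × 1.149606 = 4.4835
potatoes: 21.0 × (1.10/1.39) = 21.0 × 0.791367 = 16.6187
beer: 17.6 × (5.89/5.73) = 17.6 × 1.027923 = 18.0914
milk: 17.4 × (1.25/1.04) = 17.4 × 1.201923 = 20.9135
pasta: 26.0 × (3.77/2.82) = 26.0 × 1.336879 = 34.7589
newspaper: 14.1 × (1.21/1.05) = 14.1 × 1.152381 = 16.2486
Index = Σ wᵢ·(p₁ᵢ/p₀ᵢ) = 4.4835 + 16.6187 + 18.0914 + 20.9135 + 34.7589 + 16.2486 = 111.1145

111.1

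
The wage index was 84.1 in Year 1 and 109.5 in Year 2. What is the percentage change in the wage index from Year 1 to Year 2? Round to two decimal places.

Change = (109.5 − 84.1) / 84.1 × 100
       = 25.4 / 84.1 × 100 = 30.2021%

30.20%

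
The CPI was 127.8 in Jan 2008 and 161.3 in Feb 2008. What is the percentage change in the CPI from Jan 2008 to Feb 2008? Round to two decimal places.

Change = (161.3 − 127.8) / 127.8 × 100
       = 33.5 / 127.8 × 100 = 26.2128%

26.21%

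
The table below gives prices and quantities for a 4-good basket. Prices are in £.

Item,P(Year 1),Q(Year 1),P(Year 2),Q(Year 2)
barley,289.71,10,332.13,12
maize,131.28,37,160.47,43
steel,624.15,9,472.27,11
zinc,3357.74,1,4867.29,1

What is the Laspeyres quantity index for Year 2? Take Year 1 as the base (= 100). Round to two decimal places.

115.63

Laspeyres quantity index uses base-period prices as weights.
ΣP(Year 1)·Q(Year 2) = 289.71×12 + 131.28×43 + 624.15×11 + 3357.74×1 = 3476.52 + 5645.04 + 6865.65 + 3357.74 = 19344.95
ΣP(Year 1)·Q(Year 1) = 289.71×10 + 131.28×37 + 624.15×9 + 3357.74×1 = 2897.1 + 4857.36 + 5617.35 + 3357.74 = 16729.55
Index = 19344.95 / 16729.55 × 100 = 115.6334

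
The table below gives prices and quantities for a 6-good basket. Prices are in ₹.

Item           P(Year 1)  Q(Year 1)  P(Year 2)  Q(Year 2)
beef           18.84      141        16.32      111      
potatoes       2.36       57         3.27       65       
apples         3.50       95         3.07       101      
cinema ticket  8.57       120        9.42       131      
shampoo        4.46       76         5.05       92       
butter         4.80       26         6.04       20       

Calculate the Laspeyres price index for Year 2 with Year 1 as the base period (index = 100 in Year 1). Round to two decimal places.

Laspeyres price index uses base-period quantities as weights.
ΣP(Year 2)·Q(Year 1) = 16.32×141 + 3.27×57 + 3.07×95 + 9.42×120 + 5.05×76 + 6.04×26 = 2301.12 + 186.39 + 291.65 + 1130.4 + 383.8 + 157.04 = 4450.4
ΣP(Year 1)·Q(Year 1) = 18.84×141 + 2.36×57 + 3.50×95 + 8.57×120 + 4.46×76 + 4.80×26 = 2656.44 + 134.52 + 332.5 + 1028.4 + 338.96 + 124.8 = 4615.62
Index = 4450.4 / 4615.62 × 100 = 96.4204

96.42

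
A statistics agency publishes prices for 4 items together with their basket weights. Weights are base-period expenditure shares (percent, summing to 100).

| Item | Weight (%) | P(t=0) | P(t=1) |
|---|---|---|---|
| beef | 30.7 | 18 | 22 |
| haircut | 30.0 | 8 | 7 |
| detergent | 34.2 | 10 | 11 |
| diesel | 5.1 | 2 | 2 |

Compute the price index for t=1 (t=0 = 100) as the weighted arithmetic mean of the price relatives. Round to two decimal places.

beef: 30.7 × (22/18) = 30.7 × 1.222222 = 37.5222
haircut: 30.0 × (7/8) = 30.0 × 0.875000 = 26.2500
detergent: 34.2 × (11/10) = 34.2 × 1.100000 = 37.6200
diesel: 5.1 × (2/2) = 5.1 × 1.000000 = 5.1000
Index = Σ wᵢ·(p₁ᵢ/p₀ᵢ) = 37.5222 + 26.2500 + 37.6200 + 5.1000 = 106.4922

106.49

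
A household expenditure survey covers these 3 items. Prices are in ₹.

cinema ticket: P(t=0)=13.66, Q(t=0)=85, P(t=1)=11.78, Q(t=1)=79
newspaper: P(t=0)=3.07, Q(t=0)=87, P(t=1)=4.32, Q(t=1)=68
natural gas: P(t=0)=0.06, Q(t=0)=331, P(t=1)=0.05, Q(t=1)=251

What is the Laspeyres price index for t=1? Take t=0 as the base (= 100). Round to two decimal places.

Laspeyres price index uses base-period quantities as weights.
ΣP(t=1)·Q(t=0) = 11.78×85 + 4.32×87 + 0.05×331 = 1001.3 + 375.84 + 16.55 = 1393.69
ΣP(t=0)·Q(t=0) = 13.66×85 + 3.07×87 + 0.06×331 = 1161.1 + 267.09 + 19.86 = 1448.05
Index = 1393.69 / 1448.05 × 100 = 96.2460

96.25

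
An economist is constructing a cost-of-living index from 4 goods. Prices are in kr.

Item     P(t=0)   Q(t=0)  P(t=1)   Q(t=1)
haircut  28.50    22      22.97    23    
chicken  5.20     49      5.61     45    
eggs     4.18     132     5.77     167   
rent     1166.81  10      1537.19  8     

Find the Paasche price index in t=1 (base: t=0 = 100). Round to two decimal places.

128.56

Paasche price index uses current-period quantities as weights.
ΣP(t=1)·Q(t=1) = 22.97×23 + 5.61×45 + 5.77×167 + 1537.19×8 = 528.31 + 252.45 + 963.59 + 12297.52 = 14041.87
ΣP(t=0)·Q(t=1) = 28.50×23 + 5.20×45 + 4.18×167 + 1166.81×8 = 655.5 + 234 + 698.06 + 9334.48 = 10922.04
Index = 14041.87 / 10922.04 × 100 = 128.5645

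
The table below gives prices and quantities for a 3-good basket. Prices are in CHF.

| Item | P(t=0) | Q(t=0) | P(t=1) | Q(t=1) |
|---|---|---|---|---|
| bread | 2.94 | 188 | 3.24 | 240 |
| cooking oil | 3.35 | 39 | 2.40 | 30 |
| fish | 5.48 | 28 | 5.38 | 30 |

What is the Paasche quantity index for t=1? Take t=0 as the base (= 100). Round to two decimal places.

118.47

Paasche quantity index uses current-period prices as weights.
ΣP(t=1)·Q(t=1) = 3.24×240 + 2.40×30 + 5.38×30 = 777.6 + 72 + 161.4 = 1011
ΣP(t=1)·Q(t=0) = 3.24×188 + 2.40×39 + 5.38×28 = 609.12 + 93.6 + 150.64 = 853.36
Index = 1011 / 853.36 × 100 = 118.4729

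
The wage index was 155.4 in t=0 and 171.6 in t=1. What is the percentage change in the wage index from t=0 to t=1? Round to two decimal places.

Change = (171.6 − 155.4) / 155.4 × 100
       = 16.2 / 155.4 × 100 = 10.4247%

10.42%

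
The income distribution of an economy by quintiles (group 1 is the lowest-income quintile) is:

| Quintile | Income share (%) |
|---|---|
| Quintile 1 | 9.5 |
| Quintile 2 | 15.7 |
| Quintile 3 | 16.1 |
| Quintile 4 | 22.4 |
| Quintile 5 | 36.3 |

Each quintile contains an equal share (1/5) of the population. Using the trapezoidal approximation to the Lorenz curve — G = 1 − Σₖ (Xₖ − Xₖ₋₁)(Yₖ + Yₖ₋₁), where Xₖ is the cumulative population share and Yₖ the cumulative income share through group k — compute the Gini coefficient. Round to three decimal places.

0.241

Cumulative income shares Yₖ: 0.0950, 0.2520, 0.4130, 0.6370, 1.0000
Σ (Xₖ−Xₖ₋₁)(Yₖ+Yₖ₋₁) = (1/5)(0.0950+0.0000) + (1/5)(0.2520+0.0950) + (1/5)(0.4130+0.2520) + (1/5)(0.6370+0.4130) + (1/5)(1.0000+0.6370)
  = 0.0190 + 0.0694 + 0.1330 + 0.2100 + 0.3274 = 0.7588
G = 1 − 0.7588 = 0.2412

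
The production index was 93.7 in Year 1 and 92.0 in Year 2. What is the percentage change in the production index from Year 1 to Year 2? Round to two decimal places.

Change = (92.0 − 93.7) / 93.7 × 100
       = -1.7 / 93.7 × 100 = -1.8143%

-1.81%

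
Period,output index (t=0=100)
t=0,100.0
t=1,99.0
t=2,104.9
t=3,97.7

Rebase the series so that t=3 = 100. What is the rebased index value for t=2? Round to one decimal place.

Rebased(t=2) = 104.9 / 97.7 × 100 = 107.3695

107.4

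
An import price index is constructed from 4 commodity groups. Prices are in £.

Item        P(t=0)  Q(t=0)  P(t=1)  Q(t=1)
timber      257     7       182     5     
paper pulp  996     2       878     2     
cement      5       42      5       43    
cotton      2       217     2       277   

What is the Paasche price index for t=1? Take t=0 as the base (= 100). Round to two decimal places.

84.90

Paasche price index uses current-period quantities as weights.
ΣP(t=1)·Q(t=1) = 182×5 + 878×2 + 5×43 + 2×277 = 910 + 1756 + 215 + 554 = 3435
ΣP(t=0)·Q(t=1) = 257×5 + 996×2 + 5×43 + 2×277 = 1285 + 1992 + 215 + 554 = 4046
Index = 3435 / 4046 × 100 = 84.8987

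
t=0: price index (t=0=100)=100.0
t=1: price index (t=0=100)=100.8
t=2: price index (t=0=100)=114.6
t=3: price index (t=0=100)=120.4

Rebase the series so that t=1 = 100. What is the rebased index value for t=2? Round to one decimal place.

113.7

Rebased(t=2) = 114.6 / 100.8 × 100 = 113.6905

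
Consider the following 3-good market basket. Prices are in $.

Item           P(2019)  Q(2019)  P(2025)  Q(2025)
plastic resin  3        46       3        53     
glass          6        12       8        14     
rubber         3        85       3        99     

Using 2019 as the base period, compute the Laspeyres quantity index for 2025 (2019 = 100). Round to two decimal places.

Laspeyres quantity index uses base-period prices as weights.
ΣP(2019)·Q(2025) = 3×53 + 6×14 + 3×99 = 159 + 84 + 297 = 540
ΣP(2019)·Q(2019) = 3×46 + 6×12 + 3×85 = 138 + 72 + 255 = 465
Index = 540 / 465 × 100 = 116.1290

116.13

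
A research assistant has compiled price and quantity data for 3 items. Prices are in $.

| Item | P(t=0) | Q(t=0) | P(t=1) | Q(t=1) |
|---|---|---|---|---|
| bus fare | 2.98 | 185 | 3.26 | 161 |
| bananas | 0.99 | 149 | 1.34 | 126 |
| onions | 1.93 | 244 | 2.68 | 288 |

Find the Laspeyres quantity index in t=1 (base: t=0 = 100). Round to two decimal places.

Laspeyres quantity index uses base-period prices as weights.
ΣP(t=0)·Q(t=1) = 2.98×161 + 0.99×126 + 1.93×288 = 479.78 + 124.74 + 555.84 = 1160.36
ΣP(t=0)·Q(t=0) = 2.98×185 + 0.99×149 + 1.93×244 = 551.3 + 147.51 + 470.92 = 1169.73
Index = 1160.36 / 1169.73 × 100 = 99.1990

99.20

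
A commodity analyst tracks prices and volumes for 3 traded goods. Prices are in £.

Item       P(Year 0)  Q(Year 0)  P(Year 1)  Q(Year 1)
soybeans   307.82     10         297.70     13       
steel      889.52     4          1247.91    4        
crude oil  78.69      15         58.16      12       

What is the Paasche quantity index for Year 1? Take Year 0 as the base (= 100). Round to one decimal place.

Paasche quantity index uses current-period prices as weights.
ΣP(Year 1)·Q(Year 1) = 297.70×13 + 1247.91×4 + 58.16×12 = 3870.1 + 4991.64 + 697.92 = 9559.66
ΣP(Year 1)·Q(Year 0) = 297.70×10 + 1247.91×4 + 58.16×15 = 2977 + 4991.64 + 872.4 = 8841.04
Index = 9559.66 / 8841.04 × 100 = 108.1282

108.1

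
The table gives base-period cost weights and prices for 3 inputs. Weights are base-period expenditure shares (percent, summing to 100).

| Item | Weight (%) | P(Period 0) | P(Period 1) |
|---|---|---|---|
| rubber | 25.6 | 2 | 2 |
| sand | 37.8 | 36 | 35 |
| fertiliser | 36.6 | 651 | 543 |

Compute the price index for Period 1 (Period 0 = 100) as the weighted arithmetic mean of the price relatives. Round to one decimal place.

rubber: 25.6 × (2/2) = 25.6 × 1.000000 = 25.6000
sand: 37.8 × (35/36) = 37.8 × 0.972222 = 36.7500
fertiliser: 36.6 × (543/651) = 36.6 × 0.834101 = 30.5281
Index = Σ wᵢ·(p₁ᵢ/p₀ᵢ) = 25.6000 + 36.7500 + 30.5281 = 92.8781

92.9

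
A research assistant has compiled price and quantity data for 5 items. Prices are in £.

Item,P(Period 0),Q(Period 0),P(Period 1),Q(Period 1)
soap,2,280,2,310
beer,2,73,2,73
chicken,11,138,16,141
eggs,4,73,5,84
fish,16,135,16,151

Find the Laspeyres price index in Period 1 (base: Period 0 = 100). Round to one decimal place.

116.3

Laspeyres price index uses base-period quantities as weights.
ΣP(Period 1)·Q(Period 0) = 2×280 + 2×73 + 16×138 + 5×73 + 16×135 = 560 + 146 + 2208 + 365 + 2160 = 5439
ΣP(Period 0)·Q(Period 0) = 2×280 + 2×73 + 11×138 + 4×73 + 16×135 = 560 + 146 + 1518 + 292 + 2160 = 4676
Index = 5439 / 4676 × 100 = 116.3174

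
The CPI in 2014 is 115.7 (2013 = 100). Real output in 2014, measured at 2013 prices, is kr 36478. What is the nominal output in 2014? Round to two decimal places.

Nominal = Real × (Index/100) = 36478 × (115.7/100)
        = 36478 × 1.157 = 42205.0460

42205.05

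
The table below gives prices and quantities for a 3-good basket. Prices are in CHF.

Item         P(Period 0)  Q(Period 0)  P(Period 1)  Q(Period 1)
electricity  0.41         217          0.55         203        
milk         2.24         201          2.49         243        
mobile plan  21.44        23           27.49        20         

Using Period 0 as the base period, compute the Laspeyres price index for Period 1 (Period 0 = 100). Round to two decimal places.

Laspeyres price index uses base-period quantities as weights.
ΣP(Period 1)·Q(Period 0) = 0.55×217 + 2.49×201 + 27.49×23 = 119.35 + 500.49 + 632.27 = 1252.11
ΣP(Period 0)·Q(Period 0) = 0.41×217 + 2.24×201 + 21.44×23 = 88.97 + 450.24 + 493.12 = 1032.33
Index = 1252.11 / 1032.33 × 100 = 121.2897

121.29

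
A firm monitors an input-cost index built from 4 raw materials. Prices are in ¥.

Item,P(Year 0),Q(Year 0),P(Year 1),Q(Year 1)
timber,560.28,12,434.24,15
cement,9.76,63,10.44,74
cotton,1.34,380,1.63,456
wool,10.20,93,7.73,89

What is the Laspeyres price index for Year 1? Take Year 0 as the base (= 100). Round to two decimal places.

81.93

Laspeyres price index uses base-period quantities as weights.
ΣP(Year 1)·Q(Year 0) = 434.24×12 + 10.44×63 + 1.63×380 + 7.73×93 = 5210.88 + 657.72 + 619.4 + 718.89 = 7206.89
ΣP(Year 0)·Q(Year 0) = 560.28×12 + 9.76×63 + 1.34×380 + 10.20×93 = 6723.36 + 614.88 + 509.2 + 948.6 = 8796.04
Index = 7206.89 / 8796.04 × 100 = 81.9333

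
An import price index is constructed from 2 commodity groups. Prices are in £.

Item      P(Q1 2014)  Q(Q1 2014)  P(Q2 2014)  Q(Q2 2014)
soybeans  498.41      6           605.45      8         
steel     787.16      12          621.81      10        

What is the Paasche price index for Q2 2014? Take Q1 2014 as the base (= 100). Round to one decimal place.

Paasche price index uses current-period quantities as weights.
ΣP(Q2 2014)·Q(Q2 2014) = 605.45×8 + 621.81×10 = 4843.6 + 6218.1 = 11061.7
ΣP(Q1 2014)·Q(Q2 2014) = 498.41×8 + 787.16×10 = 3987.28 + 7871.6 = 11858.88
Index = 11061.7 / 11858.88 × 100 = 93.2778

93.3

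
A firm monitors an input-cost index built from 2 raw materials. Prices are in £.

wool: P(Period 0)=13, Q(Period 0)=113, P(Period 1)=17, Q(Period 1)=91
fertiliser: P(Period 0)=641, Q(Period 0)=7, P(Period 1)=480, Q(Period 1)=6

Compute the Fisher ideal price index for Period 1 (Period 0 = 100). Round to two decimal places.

Laspeyres component (base-period weights):
ΣP(Period 1)Q(Period 0) = 17×113 + 480×7 = 1921 + 3360 = 5281
ΣP(Period 0)Q(Period 0) = 13×113 + 641×7 = 1469 + 4487 = 5956
L = 5281 / 5956 × 100 = 88.6669
Paasche component (current-period weights):
ΣP(Period 1)Q(Period 1) = 17×91 + 480×6 = 1547 + 2880 = 4427
ΣP(Period 0)Q(Period 1) = 13×91 + 641×6 = 1183 + 3846 = 5029
P = 4427 / 5029 × 100 = 88.0294
Fisher = √(L × P) = √(88.6669 × 88.0294) = 88.3476

88.35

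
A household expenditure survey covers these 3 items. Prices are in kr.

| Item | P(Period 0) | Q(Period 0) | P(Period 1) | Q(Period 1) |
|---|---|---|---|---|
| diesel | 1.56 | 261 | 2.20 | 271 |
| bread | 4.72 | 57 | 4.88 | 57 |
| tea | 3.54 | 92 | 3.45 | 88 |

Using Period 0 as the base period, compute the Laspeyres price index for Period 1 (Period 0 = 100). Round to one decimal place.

116.8

Laspeyres price index uses base-period quantities as weights.
ΣP(Period 1)·Q(Period 0) = 2.20×261 + 4.88×57 + 3.45×92 = 574.2 + 278.16 + 317.4 = 1169.76
ΣP(Period 0)·Q(Period 0) = 1.56×261 + 4.72×57 + 3.54×92 = 407.16 + 269.04 + 325.68 = 1001.88
Index = 1169.76 / 1001.88 × 100 = 116.7565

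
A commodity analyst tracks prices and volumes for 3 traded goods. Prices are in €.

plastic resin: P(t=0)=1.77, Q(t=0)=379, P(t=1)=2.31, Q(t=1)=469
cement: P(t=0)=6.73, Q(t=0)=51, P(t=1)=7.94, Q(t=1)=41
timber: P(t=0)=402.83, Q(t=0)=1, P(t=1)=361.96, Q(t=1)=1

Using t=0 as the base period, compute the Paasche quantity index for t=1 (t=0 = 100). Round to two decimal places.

Paasche quantity index uses current-period prices as weights.
ΣP(t=1)·Q(t=1) = 2.31×469 + 7.94×41 + 361.96×1 = 1083.39 + 325.54 + 361.96 = 1770.89
ΣP(t=1)·Q(t=0) = 2.31×379 + 7.94×51 + 361.96×1 = 875.49 + 404.94 + 361.96 = 1642.39
Index = 1770.89 / 1642.39 × 100 = 107.8240

107.82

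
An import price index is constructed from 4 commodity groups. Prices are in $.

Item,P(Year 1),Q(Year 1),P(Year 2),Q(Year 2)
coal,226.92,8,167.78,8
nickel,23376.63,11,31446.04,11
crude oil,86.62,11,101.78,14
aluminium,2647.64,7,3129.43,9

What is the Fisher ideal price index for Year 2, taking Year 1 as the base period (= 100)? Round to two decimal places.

Laspeyres component (base-period weights):
ΣP(Year 2)Q(Year 1) = 167.78×8 + 31446.04×11 + 101.78×11 + 3129.43×7 = 1342.24 + 345906.44 + 1119.58 + 21906.01 = 370274.27
ΣP(Year 1)Q(Year 1) = 226.92×8 + 23376.63×11 + 86.62×11 + 2647.64×7 = 1815.36 + 257142.93 + 952.82 + 18533.48 = 278444.59
L = 370274.27 / 278444.59 × 100 = 132.9795
Paasche component (current-period weights):
ΣP(Year 2)Q(Year 2) = 167.78×8 + 31446.04×11 + 101.78×14 + 3129.43×9 = 1342.24 + 345906.44 + 1424.92 + 28164.87 = 376838.47
ΣP(Year 1)Q(Year 2) = 226.92×8 + 23376.63×11 + 86.62×14 + 2647.64×9 = 1815.36 + 257142.93 + 1212.68 + 23828.76 = 283999.73
P = 376838.47 / 283999.73 × 100 = 132.6897
Fisher = √(L × P) = √(132.9795 × 132.6897) = 132.8345

132.83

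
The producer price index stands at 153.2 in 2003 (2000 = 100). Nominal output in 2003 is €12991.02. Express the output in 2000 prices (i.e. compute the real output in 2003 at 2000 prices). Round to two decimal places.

Real = Nominal ÷ (Index/100) = 12991.02 ÷ (153.2/100)
     = 12991.02 ÷ 1.532 = 8479.7781

8479.78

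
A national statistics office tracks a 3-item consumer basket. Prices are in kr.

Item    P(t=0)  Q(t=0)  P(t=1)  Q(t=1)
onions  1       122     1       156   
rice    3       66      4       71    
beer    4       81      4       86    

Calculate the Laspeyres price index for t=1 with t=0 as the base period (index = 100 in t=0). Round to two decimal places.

110.25

Laspeyres price index uses base-period quantities as weights.
ΣP(t=1)·Q(t=0) = 1×122 + 4×66 + 4×81 = 122 + 264 + 324 = 710
ΣP(t=0)·Q(t=0) = 1×122 + 3×66 + 4×81 = 122 + 198 + 324 = 644
Index = 710 / 644 × 100 = 110.2484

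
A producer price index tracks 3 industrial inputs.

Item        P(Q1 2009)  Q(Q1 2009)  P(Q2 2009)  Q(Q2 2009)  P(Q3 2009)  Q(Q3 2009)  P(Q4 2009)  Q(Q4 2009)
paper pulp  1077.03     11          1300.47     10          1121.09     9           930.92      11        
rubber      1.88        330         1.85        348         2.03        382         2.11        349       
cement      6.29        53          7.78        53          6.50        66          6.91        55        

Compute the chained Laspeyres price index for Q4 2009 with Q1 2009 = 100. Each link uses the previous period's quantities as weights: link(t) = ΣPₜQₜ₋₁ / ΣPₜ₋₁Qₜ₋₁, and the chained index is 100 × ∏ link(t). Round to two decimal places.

89.13

Link Q1 2009→Q2 2009:
ΣP(Q2 2009)Q(Q1 2009) = 1300.47×11 + 1.85×330 + 7.78×53 = 14305.17 + 610.5 + 412.34 = 15328.01
ΣP(Q1 2009)Q(Q1 2009) = 1077.03×11 + 1.88×330 + 6.29×53 = 11847.33 + 620.4 + 333.37 = 12801.1
link = 15328.01/12801.1 = 1.197398
Link Q2 2009→Q3 2009:
ΣP(Q3 2009)Q(Q2 2009) = 1121.09×10 + 2.03×348 + 6.50×53 = 11210.9 + 706.44 + 344.5 = 12261.84
ΣP(Q2 2009)Q(Q2 2009) = 1300.47×10 + 1.85×348 + 7.78×53 = 13004.7 + 643.8 + 412.34 = 14060.84
link = 12261.84/14060.84 = 0.872056
Link Q3 2009→Q4 2009:
ΣP(Q4 2009)Q(Q3 2009) = 930.92×9 + 2.11×382 + 6.91×66 = 8378.28 + 806.02 + 456.06 = 9640.36
ΣP(Q3 2009)Q(Q3 2009) = 1121.09×9 + 2.03×382 + 6.50×66 = 10089.81 + 775.46 + 429 = 11294.27
link = 9640.36/11294.27 = 0.853562
Chained index = 100 × 1.197398 × 0.872056 × 0.853562 = 89.1288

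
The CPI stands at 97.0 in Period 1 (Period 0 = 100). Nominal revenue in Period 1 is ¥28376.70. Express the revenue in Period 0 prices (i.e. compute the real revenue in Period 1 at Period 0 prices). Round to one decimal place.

29254.3

Real = Nominal ÷ (Index/100) = 28376.70 ÷ (97.0/100)
     = 28376.70 ÷ 0.970 = 29254.3299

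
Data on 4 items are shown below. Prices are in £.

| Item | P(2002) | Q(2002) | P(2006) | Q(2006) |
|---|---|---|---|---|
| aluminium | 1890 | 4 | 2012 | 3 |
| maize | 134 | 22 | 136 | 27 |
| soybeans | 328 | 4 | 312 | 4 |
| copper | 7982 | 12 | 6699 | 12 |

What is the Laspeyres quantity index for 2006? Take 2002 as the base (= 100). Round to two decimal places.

Laspeyres quantity index uses base-period prices as weights.
ΣP(2002)·Q(2006) = 1890×3 + 134×27 + 328×4 + 7982×12 = 5670 + 3618 + 1312 + 95784 = 106384
ΣP(2002)·Q(2002) = 1890×4 + 134×22 + 328×4 + 7982×12 = 7560 + 2948 + 1312 + 95784 = 107604
Index = 106384 / 107604 × 100 = 98.8662

98.87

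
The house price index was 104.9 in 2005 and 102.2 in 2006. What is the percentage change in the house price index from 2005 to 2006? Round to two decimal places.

-2.57%

Change = (102.2 − 104.9) / 104.9 × 100
       = -2.7 / 104.9 × 100 = -2.5739%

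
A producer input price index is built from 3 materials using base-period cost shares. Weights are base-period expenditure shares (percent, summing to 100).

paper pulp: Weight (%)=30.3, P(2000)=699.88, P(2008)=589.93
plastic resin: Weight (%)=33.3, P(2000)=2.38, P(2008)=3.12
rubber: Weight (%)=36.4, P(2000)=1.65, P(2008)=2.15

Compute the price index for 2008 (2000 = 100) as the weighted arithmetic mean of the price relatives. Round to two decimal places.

116.62

paper pulp: 30.3 × (589.93/699.88) = 30.3 × 0.842902 = 25.5399
plastic resin: 33.3 × (3.12/2.38) = 33.3 × 1.310924 = 43.6538
rubber: 36.4 × (2.15/1.65) = 36.4 × 1.303030 = 47.4303
Index = Σ wᵢ·(p₁ᵢ/p₀ᵢ) = 25.5399 + 43.6538 + 47.4303 = 116.6240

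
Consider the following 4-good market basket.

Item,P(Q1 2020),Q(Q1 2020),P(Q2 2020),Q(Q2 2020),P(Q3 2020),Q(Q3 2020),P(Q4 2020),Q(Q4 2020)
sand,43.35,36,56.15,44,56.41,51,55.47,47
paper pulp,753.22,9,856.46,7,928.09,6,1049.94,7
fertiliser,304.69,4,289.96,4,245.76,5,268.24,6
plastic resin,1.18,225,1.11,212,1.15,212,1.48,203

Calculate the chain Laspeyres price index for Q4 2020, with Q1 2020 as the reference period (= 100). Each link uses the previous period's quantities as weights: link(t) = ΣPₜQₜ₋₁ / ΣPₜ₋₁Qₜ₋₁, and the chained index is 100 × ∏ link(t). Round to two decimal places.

Link Q1 2020→Q2 2020:
ΣP(Q2 2020)Q(Q1 2020) = 56.15×36 + 856.46×9 + 289.96×4 + 1.11×225 = 2021.4 + 7708.14 + 1159.84 + 249.75 = 11139.13
ΣP(Q1 2020)Q(Q1 2020) = 43.35×36 + 753.22×9 + 304.69×4 + 1.18×225 = 1560.6 + 6778.98 + 1218.76 + 265.5 = 9823.84
link = 11139.13/9823.84 = 1.133888
Link Q2 2020→Q3 2020:
ΣP(Q3 2020)Q(Q2 2020) = 56.41×44 + 928.09×7 + 245.76×4 + 1.15×212 = 2482.04 + 6496.63 + 983.04 + 243.8 = 10205.51
ΣP(Q2 2020)Q(Q2 2020) = 56.15×44 + 856.46×7 + 289.96×4 + 1.11×212 = 2470.6 + 5995.22 + 1159.84 + 235.32 = 9860.98
link = 10205.51/9860.98 = 1.034939
Link Q3 2020→Q4 2020:
ΣP(Q4 2020)Q(Q3 2020) = 55.47×51 + 1049.94×6 + 268.24×5 + 1.48×212 = 2828.97 + 6299.64 + 1341.2 + 313.76 = 10783.57
ΣP(Q3 2020)Q(Q3 2020) = 56.41×51 + 928.09×6 + 245.76×5 + 1.15×212 = 2876.91 + 5568.54 + 1228.8 + 243.8 = 9918.05
link = 10783.57/9918.05 = 1.087267
Chained index = 100 × 1.133888 × 1.034939 × 1.087267 = 127.5913

127.59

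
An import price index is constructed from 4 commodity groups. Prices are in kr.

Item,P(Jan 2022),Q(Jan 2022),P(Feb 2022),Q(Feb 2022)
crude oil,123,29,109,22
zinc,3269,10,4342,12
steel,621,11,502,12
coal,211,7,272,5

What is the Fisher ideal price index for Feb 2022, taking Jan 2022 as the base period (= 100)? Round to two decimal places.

121.94

Laspeyres component (base-period weights):
ΣP(Feb 2022)Q(Jan 2022) = 109×29 + 4342×10 + 502×11 + 272×7 = 3161 + 43420 + 5522 + 1904 = 54007
ΣP(Jan 2022)Q(Jan 2022) = 123×29 + 3269×10 + 621×11 + 211×7 = 3567 + 32690 + 6831 + 1477 = 44565
L = 54007 / 44565 × 100 = 121.1870
Paasche component (current-period weights):
ΣP(Feb 2022)Q(Feb 2022) = 109×22 + 4342×12 + 502×12 + 272×5 = 2398 + 52104 + 6024 + 1360 = 61886
ΣP(Jan 2022)Q(Feb 2022) = 123×22 + 3269×12 + 621×12 + 211×5 = 2706 + 39228 + 7452 + 1055 = 50441
P = 61886 / 50441 × 100 = 122.6899
Fisher = √(L × P) = √(121.1870 × 122.6899) = 121.9361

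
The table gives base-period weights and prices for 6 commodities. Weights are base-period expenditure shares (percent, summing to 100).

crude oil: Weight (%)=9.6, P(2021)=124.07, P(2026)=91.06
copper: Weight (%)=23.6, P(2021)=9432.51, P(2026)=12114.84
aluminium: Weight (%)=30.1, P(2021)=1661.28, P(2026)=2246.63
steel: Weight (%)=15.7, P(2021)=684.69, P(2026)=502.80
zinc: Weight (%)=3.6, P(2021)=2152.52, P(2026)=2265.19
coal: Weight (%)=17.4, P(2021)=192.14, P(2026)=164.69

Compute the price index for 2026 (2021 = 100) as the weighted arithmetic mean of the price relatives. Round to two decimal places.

crude oil: 9.6 × (91.06/124.07) = 9.6 × 0.733941 = 7.0458
copper: 23.6 × (12114.84/9432.51) = 23.6 × 1.284371 = 30.3111
aluminium: 30.1 × (2246.63/1661.28) = 30.1 × 1.352349 = 40.7057
steel: 15.7 × (502.80/684.69) = 15.7 × 0.734347 = 11.5292
zinc: 3.6 × (2265.19/2152.52) = 3.6 × 1.052343 = 3.7884
coal: 17.4 × (164.69/192.14) = 17.4 × 0.857135 = 14.9142
Index = Σ wᵢ·(p₁ᵢ/p₀ᵢ) = 7.0458 + 30.3111 + 40.7057 + 11.5292 + 3.7884 + 14.9142 = 108.2945

108.29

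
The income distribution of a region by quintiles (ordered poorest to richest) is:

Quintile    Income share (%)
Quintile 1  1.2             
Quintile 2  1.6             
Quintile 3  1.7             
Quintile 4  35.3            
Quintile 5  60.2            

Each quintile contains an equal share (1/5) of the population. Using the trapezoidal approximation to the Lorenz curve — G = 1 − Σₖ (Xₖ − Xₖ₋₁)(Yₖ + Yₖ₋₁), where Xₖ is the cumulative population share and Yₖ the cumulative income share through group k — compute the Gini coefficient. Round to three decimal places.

Cumulative income shares Yₖ: 0.0120, 0.0280, 0.0450, 0.3980, 1.0000
Σ (Xₖ−Xₖ₋₁)(Yₖ+Yₖ₋₁) = (1/5)(0.0120+0.0000) + (1/5)(0.0280+0.0120) + (1/5)(0.0450+0.0280) + (1/5)(0.3980+0.0450) + (1/5)(1.0000+0.3980)
  = 0.0024 + 0.0080 + 0.0146 + 0.0886 + 0.2796 = 0.3932
G = 1 − 0.3932 = 0.6068

0.607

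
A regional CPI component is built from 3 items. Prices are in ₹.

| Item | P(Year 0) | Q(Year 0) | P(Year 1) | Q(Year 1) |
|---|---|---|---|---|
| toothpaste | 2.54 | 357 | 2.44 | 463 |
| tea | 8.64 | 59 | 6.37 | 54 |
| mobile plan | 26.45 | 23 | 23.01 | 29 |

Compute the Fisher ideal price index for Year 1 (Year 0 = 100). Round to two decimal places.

Laspeyres component (base-period weights):
ΣP(Year 1)Q(Year 0) = 2.44×357 + 6.37×59 + 23.01×23 = 871.08 + 375.83 + 529.23 = 1776.14
ΣP(Year 0)Q(Year 0) = 2.54×357 + 8.64×59 + 26.45×23 = 906.78 + 509.76 + 608.35 = 2024.89
L = 1776.14 / 2024.89 × 100 = 87.7154
Paasche component (current-period weights):
ΣP(Year 1)Q(Year 1) = 2.44×463 + 6.37×54 + 23.01×29 = 1129.72 + 343.98 + 667.29 = 2140.99
ΣP(Year 0)Q(Year 1) = 2.54×463 + 8.64×54 + 26.45×29 = 1176.02 + 466.56 + 767.05 = 2409.63
P = 2140.99 / 2409.63 × 100 = 88.8514
Fisher = √(L × P) = √(87.7154 × 88.8514) = 88.2816

88.28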